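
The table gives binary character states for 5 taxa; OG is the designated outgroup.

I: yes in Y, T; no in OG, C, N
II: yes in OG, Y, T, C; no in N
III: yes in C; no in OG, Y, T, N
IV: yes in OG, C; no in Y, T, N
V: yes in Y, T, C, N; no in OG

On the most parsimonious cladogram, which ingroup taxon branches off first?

Character polarity is set by the outgroup: the derived state is whichever differs from the outgroup's state, so for II, IV the derived state is 'no', and for the remaining characters it is 'yes'.
I (derived state 'yes') is shared by T and Y — a synapomorphy uniting that clade.
II: derived state 'no' in N only — an autapomorphy, so it tells us nothing about relationships among taxa.
III (derived state 'yes') is unique to C (autapomorphy; uninformative for grouping).
IV (derived state 'no') is shared by N, T, and Y — a synapomorphy uniting that clade.
All ingroup taxa share the derived state 'yes' for V; it defines the ingroup but does not resolve relationships within it.
Most parsimonious ingroup topology: (((Y,T),N),C).
C is sister to the clade containing all other ingroup taxa, so it is the earliest-diverging (most basal) ingroup lineage.

C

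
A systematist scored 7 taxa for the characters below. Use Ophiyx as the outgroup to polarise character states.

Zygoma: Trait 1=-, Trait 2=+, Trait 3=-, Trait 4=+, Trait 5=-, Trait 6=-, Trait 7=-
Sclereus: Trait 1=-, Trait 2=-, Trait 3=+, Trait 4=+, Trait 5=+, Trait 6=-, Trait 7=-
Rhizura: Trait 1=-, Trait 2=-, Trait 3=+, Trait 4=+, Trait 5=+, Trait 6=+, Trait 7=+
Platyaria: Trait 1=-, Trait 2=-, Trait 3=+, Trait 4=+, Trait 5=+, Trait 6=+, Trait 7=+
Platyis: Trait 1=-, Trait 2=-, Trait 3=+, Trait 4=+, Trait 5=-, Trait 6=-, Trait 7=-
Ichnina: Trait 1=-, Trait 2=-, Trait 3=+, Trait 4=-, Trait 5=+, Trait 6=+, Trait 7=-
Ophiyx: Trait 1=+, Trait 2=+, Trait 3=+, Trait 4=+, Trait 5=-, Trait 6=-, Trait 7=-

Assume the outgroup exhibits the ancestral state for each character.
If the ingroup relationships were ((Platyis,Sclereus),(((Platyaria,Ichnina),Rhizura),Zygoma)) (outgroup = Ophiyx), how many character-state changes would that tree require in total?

Map each character onto ((Platyis,Sclereus),(((Platyaria,Ichnina),Rhizura),Zygoma)) (rooted by Ophiyx) and count the minimum state changes it requires (Fitch parsimony):
Trait 1: 1; Trait 2: 2; Trait 3: 1; Trait 4: 1; Trait 5: 2; Trait 6: 1; Trait 7: 2.
Total tree length = 10.

10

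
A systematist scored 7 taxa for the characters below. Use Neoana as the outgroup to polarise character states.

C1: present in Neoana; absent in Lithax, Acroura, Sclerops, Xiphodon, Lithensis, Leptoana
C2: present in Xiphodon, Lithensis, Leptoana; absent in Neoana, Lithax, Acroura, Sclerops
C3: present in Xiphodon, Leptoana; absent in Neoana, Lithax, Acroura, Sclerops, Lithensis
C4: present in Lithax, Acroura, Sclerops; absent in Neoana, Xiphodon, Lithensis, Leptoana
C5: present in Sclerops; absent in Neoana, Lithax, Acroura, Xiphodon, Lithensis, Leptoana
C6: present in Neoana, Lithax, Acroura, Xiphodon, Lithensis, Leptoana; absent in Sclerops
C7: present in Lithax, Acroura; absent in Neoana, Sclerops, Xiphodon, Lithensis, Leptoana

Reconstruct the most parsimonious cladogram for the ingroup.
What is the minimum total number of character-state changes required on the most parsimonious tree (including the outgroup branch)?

Character polarity is set by the outgroup: the derived state is whichever differs from the outgroup's state, so for C1, C6 the derived state is 'absent', and for the remaining characters it is 'present'.
All ingroup taxa share the derived state 'absent' for C1; it defines the ingroup but does not resolve relationships within it.
C2 (derived state 'present') is shared by Leptoana, Lithensis, and Xiphodon — a synapomorphy uniting that clade.
C3: derived state 'present' in Leptoana and Xiphodon only — synapomorphy for {Leptoana, Xiphodon}.
C4: derived state 'present' in Acroura, Lithax, and Sclerops only — synapomorphy for {Acroura, Lithax, Sclerops}.
C5: derived state 'present' in Sclerops only — an autapomorphy, so it tells us nothing about relationships among taxa.
C6: derived state 'absent' in Sclerops only — an autapomorphy, so it tells us nothing about relationships among taxa.
C7: derived state 'present' in Acroura and Lithax only — synapomorphy for {Acroura, Lithax}.
Most parsimonious ingroup topology: (((Lithax,Acroura),Sclerops),((Xiphodon,Leptoana),Lithensis)).
Changes per character on this tree: C1: 1; C2: 1; C3: 1; C4: 1; C5: 1; C6: 1; C7: 1.
Total = 7.

7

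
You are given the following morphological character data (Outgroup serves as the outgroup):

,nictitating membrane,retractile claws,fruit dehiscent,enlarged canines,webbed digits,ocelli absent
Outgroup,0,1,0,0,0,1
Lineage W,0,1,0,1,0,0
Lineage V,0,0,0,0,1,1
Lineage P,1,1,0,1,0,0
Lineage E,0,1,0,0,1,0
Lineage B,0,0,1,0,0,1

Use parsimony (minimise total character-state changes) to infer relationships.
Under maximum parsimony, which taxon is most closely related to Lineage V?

Lineage B

Character polarity is set by the outgroup: the derived state is whichever differs from the outgroup's state, so for retractile claws, ocelli absent the derived state is '0', and for the remaining characters it is '1'.
nictitating membrane: derived state '1' in Lineage P only — an autapomorphy, so it tells us nothing about relationships among taxa.
retractile claws (derived state '0') is shared by Lineage B and Lineage V — a synapomorphy uniting that clade.
fruit dehiscent (derived state '1') is unique to Lineage B (autapomorphy; uninformative for grouping).
enlarged canines (derived state '1') is shared by Lineage P and Lineage W — a synapomorphy uniting that clade.
webbed digits (state '1') occurs in Lineage E and Lineage V but conflicts with the nesting implied by the other characters — most parsimoniously interpreted as homoplasy.
ocelli absent (derived state '0') is shared by Lineage E, Lineage P, and Lineage W — a synapomorphy uniting that clade.
Most parsimonious ingroup topology: (((Lineage W,Lineage P),Lineage E),(Lineage V,Lineage B)).
Lineage V and Lineage B form a cherry on this tree, so they are sister taxa.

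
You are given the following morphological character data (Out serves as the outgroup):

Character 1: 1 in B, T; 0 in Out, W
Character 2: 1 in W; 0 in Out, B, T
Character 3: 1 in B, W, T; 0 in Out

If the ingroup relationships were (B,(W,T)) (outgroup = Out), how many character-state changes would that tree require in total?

4

Map each character onto (B,(W,T)) (rooted by Out) and count the minimum state changes it requires (Fitch parsimony):
Character 1: 2; Character 2: 1; Character 3: 1.
Total tree length = 4.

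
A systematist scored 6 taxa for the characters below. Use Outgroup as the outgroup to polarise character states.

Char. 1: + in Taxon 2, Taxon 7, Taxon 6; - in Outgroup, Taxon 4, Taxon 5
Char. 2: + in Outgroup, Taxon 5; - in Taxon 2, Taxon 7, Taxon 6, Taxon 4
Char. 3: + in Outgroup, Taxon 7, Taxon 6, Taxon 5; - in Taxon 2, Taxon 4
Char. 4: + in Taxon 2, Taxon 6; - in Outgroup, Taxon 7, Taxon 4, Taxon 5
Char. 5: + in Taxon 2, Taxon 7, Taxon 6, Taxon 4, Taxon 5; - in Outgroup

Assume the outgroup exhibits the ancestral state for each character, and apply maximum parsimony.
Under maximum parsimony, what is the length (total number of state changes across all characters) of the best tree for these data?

Character polarity is set by the outgroup: the derived state is whichever differs from the outgroup's state, so for Char. 2, Char. 3 the derived state is '-', and for the remaining characters it is '+'.
Char. 1: derived state '+' in Taxon 2, Taxon 6, and Taxon 7 only — synapomorphy for {Taxon 2, Taxon 6, Taxon 7}.
Only Taxon 2, Taxon 4, Taxon 6, and Taxon 7 show the derived state '-' for Char. 2, supporting them as a clade.
Char. 3 (state '-') occurs in Taxon 2 and Taxon 4 but conflicts with the nesting implied by the other characters — most parsimoniously interpreted as homoplasy.
Char. 4 (derived state '+') is shared by Taxon 2 and Taxon 6 — a synapomorphy uniting that clade.
All ingroup taxa share the derived state '+' for Char. 5; it defines the ingroup but does not resolve relationships within it.
Most parsimonious ingroup topology: ((((Taxon 2,Taxon 6),Taxon 7),Taxon 4),Taxon 5).
Changes per character on this tree: Char. 1: 1; Char. 2: 1; Char. 3: 2; Char. 4: 1; Char. 5: 1.
Total = 6.

6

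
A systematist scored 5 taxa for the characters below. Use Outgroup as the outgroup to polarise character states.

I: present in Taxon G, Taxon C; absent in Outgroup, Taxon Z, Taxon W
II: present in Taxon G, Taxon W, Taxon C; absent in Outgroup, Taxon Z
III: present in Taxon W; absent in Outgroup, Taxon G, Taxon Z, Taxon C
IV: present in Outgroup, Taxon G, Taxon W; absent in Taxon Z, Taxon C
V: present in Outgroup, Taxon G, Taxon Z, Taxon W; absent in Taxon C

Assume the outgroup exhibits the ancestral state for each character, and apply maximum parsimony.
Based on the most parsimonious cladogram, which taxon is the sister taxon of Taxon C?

Character polarity is set by the outgroup: the derived state is whichever differs from the outgroup's state, so for IV, V the derived state is 'absent', and for the remaining characters it is 'present'.
I: derived state 'present' in Taxon C and Taxon G only — synapomorphy for {Taxon C, Taxon G}.
II (derived state 'present') is shared by Taxon C, Taxon G, and Taxon W — a synapomorphy uniting that clade.
III (derived state 'present') is unique to Taxon W (autapomorphy; uninformative for grouping).
IV (state 'absent') occurs in Taxon C and Taxon Z but conflicts with the nesting implied by the other characters — most parsimoniously interpreted as homoplasy.
V (derived state 'absent') is unique to Taxon C (autapomorphy; uninformative for grouping).
Most parsimonious ingroup topology: (((Taxon G,Taxon C),Taxon W),Taxon Z).
Taxon C and Taxon G form a cherry on this tree, so they are sister taxa.

Taxon G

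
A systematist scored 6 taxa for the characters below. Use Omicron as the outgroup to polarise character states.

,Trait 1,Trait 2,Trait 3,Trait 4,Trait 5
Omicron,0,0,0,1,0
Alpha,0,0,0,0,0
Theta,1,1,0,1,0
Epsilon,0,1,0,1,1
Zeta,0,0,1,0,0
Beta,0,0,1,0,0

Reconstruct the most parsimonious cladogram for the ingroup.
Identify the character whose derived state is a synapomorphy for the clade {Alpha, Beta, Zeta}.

Character polarity is set by the outgroup: the derived state is whichever differs from the outgroup's state, so for Trait 4 the derived state is '0', and for the remaining characters it is '1'.
Trait 1 (derived state '1') is unique to Theta (autapomorphy; uninformative for grouping).
Trait 2: derived state '1' in Epsilon and Theta only — synapomorphy for {Epsilon, Theta}.
Trait 3 (derived state '1') is shared by Beta and Zeta — a synapomorphy uniting that clade.
Trait 4: derived state '0' in Alpha, Beta, and Zeta only — synapomorphy for {Alpha, Beta, Zeta}.
Trait 5: derived state '1' in Epsilon only — an autapomorphy, so it tells us nothing about relationships among taxa.
Most parsimonious ingroup topology: ((Epsilon,Theta),((Beta,Zeta),Alpha)).
The clade {Alpha, Beta, Zeta} is supported by Trait 4: its derived state '0' occurs in exactly those taxa and in no other taxon (including the outgroup).

Trait 4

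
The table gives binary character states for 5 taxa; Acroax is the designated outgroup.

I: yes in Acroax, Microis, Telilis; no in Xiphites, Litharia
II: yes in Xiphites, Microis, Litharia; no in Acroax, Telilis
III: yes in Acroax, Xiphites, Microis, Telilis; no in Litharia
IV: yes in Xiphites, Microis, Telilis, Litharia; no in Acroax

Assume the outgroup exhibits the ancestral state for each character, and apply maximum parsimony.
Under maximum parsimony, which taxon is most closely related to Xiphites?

Character polarity is set by the outgroup: the derived state is whichever differs from the outgroup's state, so for I, III the derived state is 'no', and for the remaining characters it is 'yes'.
I: derived state 'no' in Litharia and Xiphites only — synapomorphy for {Litharia, Xiphites}.
II: derived state 'yes' in Litharia, Microis, and Xiphites only — synapomorphy for {Litharia, Microis, Xiphites}.
III: derived state 'no' in Litharia only — an autapomorphy, so it tells us nothing about relationships among taxa.
IV (derived state 'yes') is shared by all ingroup taxa — unites the whole ingroup.
Most parsimonious ingroup topology: (((Xiphites,Litharia),Microis),Telilis).
Xiphites and Litharia form a cherry on this tree, so they are sister taxa.

Litharia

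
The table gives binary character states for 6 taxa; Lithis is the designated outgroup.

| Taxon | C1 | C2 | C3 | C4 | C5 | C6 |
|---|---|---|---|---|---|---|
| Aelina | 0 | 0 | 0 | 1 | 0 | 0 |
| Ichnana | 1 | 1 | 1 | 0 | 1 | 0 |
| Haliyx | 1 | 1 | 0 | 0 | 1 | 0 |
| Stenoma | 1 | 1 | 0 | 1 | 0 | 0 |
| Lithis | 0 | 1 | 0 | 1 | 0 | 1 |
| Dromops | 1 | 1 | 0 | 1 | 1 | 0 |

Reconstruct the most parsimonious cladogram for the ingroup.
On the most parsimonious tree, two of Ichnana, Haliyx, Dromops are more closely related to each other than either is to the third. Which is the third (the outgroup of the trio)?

Character polarity is set by the outgroup: the derived state is whichever differs from the outgroup's state, so for C2, C4, C6 the derived state is '0', and for the remaining characters it is '1'.
Only Dromops, Haliyx, Ichnana, and Stenoma show the derived state '1' for C1, supporting them as a clade.
C2: derived state '0' in Aelina only — an autapomorphy, so it tells us nothing about relationships among taxa.
C3: derived state '1' in Ichnana only — an autapomorphy, so it tells us nothing about relationships among taxa.
C4: derived state '0' in Haliyx and Ichnana only — synapomorphy for {Haliyx, Ichnana}.
C5 (derived state '1') is shared by Dromops, Haliyx, and Ichnana — a synapomorphy uniting that clade.
All ingroup taxa share the derived state '0' for C6; it defines the ingroup but does not resolve relationships within it.
Most parsimonious ingroup topology: ((((Ichnana,Haliyx),Dromops),Stenoma),Aelina).
Haliyx and Ichnana share a more recent common ancestor with each other than either does with Dromops, so Dromops is the least closely related of the three.

Dromops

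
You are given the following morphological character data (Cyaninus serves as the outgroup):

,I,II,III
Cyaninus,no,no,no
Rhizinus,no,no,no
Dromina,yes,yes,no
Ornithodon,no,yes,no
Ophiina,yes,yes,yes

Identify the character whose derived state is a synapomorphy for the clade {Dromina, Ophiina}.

The outgroup has state 'no' for every character, so 'yes' is the derived state throughout.
Only Dromina and Ophiina show the derived state 'yes' for I, supporting them as a clade.
II (derived state 'yes') is shared by Dromina, Ophiina, and Ornithodon — a synapomorphy uniting that clade.
III: derived state 'yes' in Ophiina only — an autapomorphy, so it tells us nothing about relationships among taxa.
Most parsimonious ingroup topology: (Rhizinus,((Dromina,Ophiina),Ornithodon)).
The clade {Dromina, Ophiina} is supported by I: its derived state 'yes' occurs in exactly those taxa and in no other taxon (including the outgroup).

I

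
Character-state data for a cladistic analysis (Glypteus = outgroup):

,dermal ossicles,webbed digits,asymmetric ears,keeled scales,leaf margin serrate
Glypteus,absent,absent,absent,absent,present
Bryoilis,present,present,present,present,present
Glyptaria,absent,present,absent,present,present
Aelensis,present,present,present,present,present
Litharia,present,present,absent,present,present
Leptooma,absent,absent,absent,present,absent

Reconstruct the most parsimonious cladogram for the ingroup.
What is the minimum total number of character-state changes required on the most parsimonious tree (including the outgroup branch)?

5

Character polarity is set by the outgroup: the derived state is whichever differs from the outgroup's state, so for leaf margin serrate the derived state is 'absent', and for the remaining characters it is 'present'.
dermal ossicles: derived state 'present' in Aelensis, Bryoilis, and Litharia only — synapomorphy for {Aelensis, Bryoilis, Litharia}.
webbed digits: derived state 'present' in Aelensis, Bryoilis, Glyptaria, and Litharia only — synapomorphy for {Aelensis, Bryoilis, Glyptaria, Litharia}.
asymmetric ears: derived state 'present' in Aelensis and Bryoilis only — synapomorphy for {Aelensis, Bryoilis}.
All ingroup taxa share the derived state 'present' for keeled scales; it defines the ingroup but does not resolve relationships within it.
leaf margin serrate: derived state 'absent' in Leptooma only — an autapomorphy, so it tells us nothing about relationships among taxa.
Most parsimonious ingroup topology: ((((Bryoilis,Aelensis),Litharia),Glyptaria),Leptooma).
Changes per character on this tree: dermal ossicles: 1; webbed digits: 1; asymmetric ears: 1; keeled scales: 1; leaf margin serrate: 1.
Total = 5.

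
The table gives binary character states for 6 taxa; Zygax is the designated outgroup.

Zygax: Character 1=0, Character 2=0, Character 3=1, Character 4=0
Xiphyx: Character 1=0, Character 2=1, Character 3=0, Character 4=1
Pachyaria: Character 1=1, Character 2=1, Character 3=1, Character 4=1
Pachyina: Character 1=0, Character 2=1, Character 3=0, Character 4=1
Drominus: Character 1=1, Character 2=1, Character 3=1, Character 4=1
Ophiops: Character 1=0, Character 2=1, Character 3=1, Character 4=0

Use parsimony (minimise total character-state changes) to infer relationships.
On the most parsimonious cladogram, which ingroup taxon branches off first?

Ophiops

Character polarity is set by the outgroup: the derived state is whichever differs from the outgroup's state, so for Character 3 the derived state is '0', and for the remaining characters it is '1'.
Character 1: derived state '1' in Drominus and Pachyaria only — synapomorphy for {Drominus, Pachyaria}.
All ingroup taxa share the derived state '1' for Character 2; it defines the ingroup but does not resolve relationships within it.
Character 3: derived state '0' in Pachyina and Xiphyx only — synapomorphy for {Pachyina, Xiphyx}.
Character 4 (derived state '1') is shared by Drominus, Pachyaria, Pachyina, and Xiphyx — a synapomorphy uniting that clade.
Most parsimonious ingroup topology: (((Xiphyx,Pachyina),(Pachyaria,Drominus)),Ophiops).
Ophiops is sister to the clade containing all other ingroup taxa, so it is the earliest-diverging (most basal) ingroup lineage.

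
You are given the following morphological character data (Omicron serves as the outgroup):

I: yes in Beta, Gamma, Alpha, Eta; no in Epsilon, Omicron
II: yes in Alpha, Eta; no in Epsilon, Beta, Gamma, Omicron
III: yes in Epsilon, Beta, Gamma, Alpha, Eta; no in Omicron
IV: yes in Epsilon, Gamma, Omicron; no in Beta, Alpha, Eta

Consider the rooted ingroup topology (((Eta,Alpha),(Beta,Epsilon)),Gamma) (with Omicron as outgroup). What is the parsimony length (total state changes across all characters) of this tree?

6

Map each character onto (((Eta,Alpha),(Beta,Epsilon)),Gamma) (rooted by Omicron) and count the minimum state changes it requires (Fitch parsimony):
I: 2; II: 1; III: 1; IV: 2.
Total tree length = 6.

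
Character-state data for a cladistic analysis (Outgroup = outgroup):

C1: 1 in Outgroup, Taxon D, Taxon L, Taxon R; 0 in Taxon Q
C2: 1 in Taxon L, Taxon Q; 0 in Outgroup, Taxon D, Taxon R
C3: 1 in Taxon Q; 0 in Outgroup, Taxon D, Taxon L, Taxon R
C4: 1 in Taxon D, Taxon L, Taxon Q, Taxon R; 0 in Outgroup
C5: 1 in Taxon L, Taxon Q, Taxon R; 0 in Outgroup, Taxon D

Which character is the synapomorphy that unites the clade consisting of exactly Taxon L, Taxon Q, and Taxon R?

C5

Character polarity is set by the outgroup: the derived state is whichever differs from the outgroup's state, so for C1 the derived state is '0', and for the remaining characters it is '1'.
C1 (derived state '0') is unique to Taxon Q (autapomorphy; uninformative for grouping).
C2: derived state '1' in Taxon L and Taxon Q only — synapomorphy for {Taxon L, Taxon Q}.
C3: derived state '1' in Taxon Q only — an autapomorphy, so it tells us nothing about relationships among taxa.
C4 (derived state '1') is shared by all ingroup taxa — unites the whole ingroup.
Only Taxon L, Taxon Q, and Taxon R show the derived state '1' for C5, supporting them as a clade.
Most parsimonious ingroup topology: (Taxon D,((Taxon L,Taxon Q),Taxon R)).
The clade {Taxon L, Taxon Q, Taxon R} is supported by C5: its derived state '1' occurs in exactly those taxa and in no other taxon (including the outgroup).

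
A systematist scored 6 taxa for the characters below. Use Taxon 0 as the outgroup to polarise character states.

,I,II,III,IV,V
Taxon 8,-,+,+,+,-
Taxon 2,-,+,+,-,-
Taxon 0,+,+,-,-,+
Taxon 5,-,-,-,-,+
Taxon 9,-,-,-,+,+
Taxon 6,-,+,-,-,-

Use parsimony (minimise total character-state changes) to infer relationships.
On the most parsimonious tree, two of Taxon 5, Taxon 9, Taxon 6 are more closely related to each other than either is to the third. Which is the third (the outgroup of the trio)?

Taxon 6

Character polarity is set by the outgroup: the derived state is whichever differs from the outgroup's state, so for I, II, V the derived state is '-', and for the remaining characters it is '+'.
All ingroup taxa share the derived state '-' for I; it defines the ingroup but does not resolve relationships within it.
Only Taxon 5 and Taxon 9 show the derived state '-' for II, supporting them as a clade.
Only Taxon 2 and Taxon 8 show the derived state '+' for III, supporting them as a clade.
IV (state '+') occurs in Taxon 8 and Taxon 9 but conflicts with the nesting implied by the other characters — most parsimoniously interpreted as homoplasy.
V: derived state '-' in Taxon 2, Taxon 6, and Taxon 8 only — synapomorphy for {Taxon 2, Taxon 6, Taxon 8}.
Most parsimonious ingroup topology: ((Taxon 6,(Taxon 2,Taxon 8)),(Taxon 5,Taxon 9)).
Taxon 5 and Taxon 9 share a more recent common ancestor with each other than either does with Taxon 6, so Taxon 6 is the least closely related of the three.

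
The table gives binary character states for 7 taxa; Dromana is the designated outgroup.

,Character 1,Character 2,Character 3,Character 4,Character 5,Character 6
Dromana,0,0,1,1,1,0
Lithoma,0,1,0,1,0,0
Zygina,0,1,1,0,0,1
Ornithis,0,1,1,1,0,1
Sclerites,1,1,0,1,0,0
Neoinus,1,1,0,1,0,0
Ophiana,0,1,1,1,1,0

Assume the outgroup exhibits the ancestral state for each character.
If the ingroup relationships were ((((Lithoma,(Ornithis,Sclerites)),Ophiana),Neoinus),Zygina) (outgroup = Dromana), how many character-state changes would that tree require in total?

11

Map each character onto ((((Lithoma,(Ornithis,Sclerites)),Ophiana),Neoinus),Zygina) (rooted by Dromana) and count the minimum state changes it requires (Fitch parsimony):
Character 1: 2; Character 2: 1; Character 3: 3; Character 4: 1; Character 5: 2; Character 6: 2.
Total tree length = 11.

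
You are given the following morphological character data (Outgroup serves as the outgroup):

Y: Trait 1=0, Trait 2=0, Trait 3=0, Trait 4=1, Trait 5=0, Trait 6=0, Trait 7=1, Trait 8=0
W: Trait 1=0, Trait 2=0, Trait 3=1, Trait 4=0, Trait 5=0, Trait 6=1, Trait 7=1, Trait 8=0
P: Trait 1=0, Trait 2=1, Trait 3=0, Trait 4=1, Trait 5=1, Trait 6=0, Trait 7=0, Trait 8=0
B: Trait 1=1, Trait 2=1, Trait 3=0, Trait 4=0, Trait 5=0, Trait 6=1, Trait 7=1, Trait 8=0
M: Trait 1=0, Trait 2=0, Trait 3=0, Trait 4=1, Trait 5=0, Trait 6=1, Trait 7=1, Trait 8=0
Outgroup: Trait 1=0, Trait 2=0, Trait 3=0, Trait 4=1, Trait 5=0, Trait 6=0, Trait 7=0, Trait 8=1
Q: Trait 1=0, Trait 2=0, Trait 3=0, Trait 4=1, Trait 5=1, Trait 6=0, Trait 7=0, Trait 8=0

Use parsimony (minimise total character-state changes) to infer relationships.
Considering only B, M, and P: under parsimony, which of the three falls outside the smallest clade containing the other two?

Character polarity is set by the outgroup: the derived state is whichever differs from the outgroup's state, so for Trait 4, Trait 8 the derived state is '0', and for the remaining characters it is '1'.
Trait 1: derived state '1' in B only — an autapomorphy, so it tells us nothing about relationships among taxa.
Trait 2 (state '1') occurs in B and P but conflicts with the nesting implied by the other characters — most parsimoniously interpreted as homoplasy.
Trait 3 (derived state '1') is unique to W (autapomorphy; uninformative for grouping).
Trait 4: derived state '0' in B and W only — synapomorphy for {B, W}.
Trait 5 (derived state '1') is shared by P and Q — a synapomorphy uniting that clade.
Trait 6: derived state '1' in B, M, and W only — synapomorphy for {B, M, W}.
Trait 7 (derived state '1') is shared by B, M, W, and Y — a synapomorphy uniting that clade.
All ingroup taxa share the derived state '0' for Trait 8; it defines the ingroup but does not resolve relationships within it.
Most parsimonious ingroup topology: ((P,Q),(Y,((W,B),M))).
B and M share a more recent common ancestor with each other than either does with P, so P is the least closely related of the three.

P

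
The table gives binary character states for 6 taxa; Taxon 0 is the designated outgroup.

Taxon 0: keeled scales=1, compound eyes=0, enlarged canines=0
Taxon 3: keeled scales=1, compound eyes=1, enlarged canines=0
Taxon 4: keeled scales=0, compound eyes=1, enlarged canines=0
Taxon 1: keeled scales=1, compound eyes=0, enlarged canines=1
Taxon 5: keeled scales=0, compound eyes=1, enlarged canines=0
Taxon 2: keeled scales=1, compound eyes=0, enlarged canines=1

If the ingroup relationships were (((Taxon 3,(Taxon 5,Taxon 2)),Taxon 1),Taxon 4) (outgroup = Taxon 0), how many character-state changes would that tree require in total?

Map each character onto (((Taxon 3,(Taxon 5,Taxon 2)),Taxon 1),Taxon 4) (rooted by Taxon 0) and count the minimum state changes it requires (Fitch parsimony):
keeled scales: 2; compound eyes: 3; enlarged canines: 2.
Total tree length = 7.

7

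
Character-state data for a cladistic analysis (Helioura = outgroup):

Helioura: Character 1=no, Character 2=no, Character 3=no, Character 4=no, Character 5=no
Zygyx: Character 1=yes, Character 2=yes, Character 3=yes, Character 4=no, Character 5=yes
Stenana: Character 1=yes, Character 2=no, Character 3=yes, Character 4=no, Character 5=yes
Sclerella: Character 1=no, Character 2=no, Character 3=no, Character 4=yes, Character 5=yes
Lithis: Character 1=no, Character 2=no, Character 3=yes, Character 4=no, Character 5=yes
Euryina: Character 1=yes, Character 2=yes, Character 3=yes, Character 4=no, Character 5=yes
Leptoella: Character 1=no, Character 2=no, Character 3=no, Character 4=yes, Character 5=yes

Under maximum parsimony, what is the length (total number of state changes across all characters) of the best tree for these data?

The outgroup has state 'no' for every character, so 'yes' is the derived state throughout.
Character 1: derived state 'yes' in Euryina, Stenana, and Zygyx only — synapomorphy for {Euryina, Stenana, Zygyx}.
Character 2 (derived state 'yes') is shared by Euryina and Zygyx — a synapomorphy uniting that clade.
Character 3: derived state 'yes' in Euryina, Lithis, Stenana, and Zygyx only — synapomorphy for {Euryina, Lithis, Stenana, Zygyx}.
Character 4 (derived state 'yes') is shared by Leptoella and Sclerella — a synapomorphy uniting that clade.
Character 5 (derived state 'yes') is shared by all ingroup taxa — unites the whole ingroup.
Most parsimonious ingroup topology: ((((Zygyx,Euryina),Stenana),Lithis),(Sclerella,Leptoella)).
Changes per character on this tree: Character 1: 1; Character 2: 1; Character 3: 1; Character 4: 1; Character 5: 1.
Total = 5.

5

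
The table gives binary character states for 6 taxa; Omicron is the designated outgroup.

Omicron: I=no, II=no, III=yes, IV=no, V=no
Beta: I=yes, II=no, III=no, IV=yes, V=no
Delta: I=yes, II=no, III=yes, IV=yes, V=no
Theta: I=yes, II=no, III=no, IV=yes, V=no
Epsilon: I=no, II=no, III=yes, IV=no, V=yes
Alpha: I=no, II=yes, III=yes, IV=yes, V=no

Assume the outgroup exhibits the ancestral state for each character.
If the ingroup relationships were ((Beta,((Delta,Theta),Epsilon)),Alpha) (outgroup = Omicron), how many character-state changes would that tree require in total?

8

Map each character onto ((Beta,((Delta,Theta),Epsilon)),Alpha) (rooted by Omicron) and count the minimum state changes it requires (Fitch parsimony):
I: 2; II: 1; III: 2; IV: 2; V: 1.
Total tree length = 8.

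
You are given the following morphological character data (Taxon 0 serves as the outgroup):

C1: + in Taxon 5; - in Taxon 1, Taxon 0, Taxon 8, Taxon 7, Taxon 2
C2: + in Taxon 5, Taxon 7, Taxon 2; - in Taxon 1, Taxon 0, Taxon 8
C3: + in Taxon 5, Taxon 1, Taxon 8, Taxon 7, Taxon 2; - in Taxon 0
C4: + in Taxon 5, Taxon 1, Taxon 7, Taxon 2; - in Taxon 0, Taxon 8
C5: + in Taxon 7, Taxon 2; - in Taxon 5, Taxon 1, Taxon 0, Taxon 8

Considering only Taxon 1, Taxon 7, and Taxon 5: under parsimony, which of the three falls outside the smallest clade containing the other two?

Taxon 1

The outgroup has state '-' for every character, so '+' is the derived state throughout.
C1: derived state '+' in Taxon 5 only — an autapomorphy, so it tells us nothing about relationships among taxa.
C2: derived state '+' in Taxon 2, Taxon 5, and Taxon 7 only — synapomorphy for {Taxon 2, Taxon 5, Taxon 7}.
C3 (derived state '+') is shared by all ingroup taxa — unites the whole ingroup.
Only Taxon 1, Taxon 2, Taxon 5, and Taxon 7 show the derived state '+' for C4, supporting them as a clade.
C5: derived state '+' in Taxon 2 and Taxon 7 only — synapomorphy for {Taxon 2, Taxon 7}.
Most parsimonious ingroup topology: ((((Taxon 2,Taxon 7),Taxon 5),Taxon 1),Taxon 8).
Taxon 5 and Taxon 7 share a more recent common ancestor with each other than either does with Taxon 1, so Taxon 1 is the least closely related of the three.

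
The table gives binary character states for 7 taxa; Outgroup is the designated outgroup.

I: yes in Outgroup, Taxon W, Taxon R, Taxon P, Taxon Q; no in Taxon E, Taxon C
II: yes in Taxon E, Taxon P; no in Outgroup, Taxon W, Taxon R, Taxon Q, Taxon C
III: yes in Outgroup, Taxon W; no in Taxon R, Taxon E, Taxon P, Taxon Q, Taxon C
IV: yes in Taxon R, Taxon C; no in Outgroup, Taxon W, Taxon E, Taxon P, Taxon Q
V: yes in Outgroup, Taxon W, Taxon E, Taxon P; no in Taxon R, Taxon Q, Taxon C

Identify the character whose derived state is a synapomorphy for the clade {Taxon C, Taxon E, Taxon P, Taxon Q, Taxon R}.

Character polarity is set by the outgroup: the derived state is whichever differs from the outgroup's state, so for I, III, V the derived state is 'no', and for the remaining characters it is 'yes'.
I (state 'no') occurs in Taxon C and Taxon E but conflicts with the nesting implied by the other characters — most parsimoniously interpreted as homoplasy.
II (derived state 'yes') is shared by Taxon E and Taxon P — a synapomorphy uniting that clade.
Only Taxon C, Taxon E, Taxon P, Taxon Q, and Taxon R show the derived state 'no' for III, supporting them as a clade.
IV: derived state 'yes' in Taxon C and Taxon R only — synapomorphy for {Taxon C, Taxon R}.
V: derived state 'no' in Taxon C, Taxon Q, and Taxon R only — synapomorphy for {Taxon C, Taxon Q, Taxon R}.
Most parsimonious ingroup topology: (Taxon W,(((Taxon R,Taxon C),Taxon Q),(Taxon E,Taxon P))).
The clade {Taxon C, Taxon E, Taxon P, Taxon Q, Taxon R} is supported by III: its derived state 'no' occurs in exactly those taxa and in no other taxon (including the outgroup).

III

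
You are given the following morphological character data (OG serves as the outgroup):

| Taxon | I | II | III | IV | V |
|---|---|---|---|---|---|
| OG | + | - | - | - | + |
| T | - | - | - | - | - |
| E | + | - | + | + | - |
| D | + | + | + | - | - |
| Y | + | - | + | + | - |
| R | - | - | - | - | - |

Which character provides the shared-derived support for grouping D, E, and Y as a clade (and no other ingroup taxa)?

III

Character polarity is set by the outgroup: the derived state is whichever differs from the outgroup's state, so for I, V the derived state is '-', and for the remaining characters it is '+'.
I: derived state '-' in R and T only — synapomorphy for {R, T}.
II (derived state '+') is unique to D (autapomorphy; uninformative for grouping).
Only D, E, and Y show the derived state '+' for III, supporting them as a clade.
IV: derived state '+' in E and Y only — synapomorphy for {E, Y}.
V (derived state '-') is shared by all ingroup taxa — unites the whole ingroup.
Most parsimonious ingroup topology: ((T,R),((E,Y),D)).
The clade {D, E, Y} is supported by III: its derived state '+' occurs in exactly those taxa and in no other taxon (including the outgroup).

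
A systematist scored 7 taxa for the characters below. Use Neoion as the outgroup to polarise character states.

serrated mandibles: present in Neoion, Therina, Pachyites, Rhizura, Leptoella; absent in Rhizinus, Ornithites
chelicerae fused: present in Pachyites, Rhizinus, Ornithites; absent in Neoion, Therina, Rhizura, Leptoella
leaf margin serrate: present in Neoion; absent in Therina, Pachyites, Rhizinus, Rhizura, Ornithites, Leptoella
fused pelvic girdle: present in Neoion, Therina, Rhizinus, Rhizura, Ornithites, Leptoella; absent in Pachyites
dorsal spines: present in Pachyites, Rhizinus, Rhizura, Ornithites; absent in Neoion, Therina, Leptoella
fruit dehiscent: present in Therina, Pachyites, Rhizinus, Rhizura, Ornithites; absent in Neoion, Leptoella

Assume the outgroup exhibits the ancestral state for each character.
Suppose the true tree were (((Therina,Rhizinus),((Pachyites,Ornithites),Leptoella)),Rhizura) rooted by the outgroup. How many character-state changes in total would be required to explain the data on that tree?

11

Map each character onto (((Therina,Rhizinus),((Pachyites,Ornithites),Leptoella)),Rhizura) (rooted by Neoion) and count the minimum state changes it requires (Fitch parsimony):
serrated mandibles: 2; chelicerae fused: 2; leaf margin serrate: 1; fused pelvic girdle: 1; dorsal spines: 3; fruit dehiscent: 2.
Total tree length = 11.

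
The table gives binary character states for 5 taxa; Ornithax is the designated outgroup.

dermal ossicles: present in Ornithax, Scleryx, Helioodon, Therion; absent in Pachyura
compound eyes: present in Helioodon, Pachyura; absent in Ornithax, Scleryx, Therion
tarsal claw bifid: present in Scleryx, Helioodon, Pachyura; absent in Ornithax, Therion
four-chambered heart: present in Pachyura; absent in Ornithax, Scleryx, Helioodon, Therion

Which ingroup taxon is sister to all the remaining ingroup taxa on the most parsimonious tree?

Therion

Character polarity is set by the outgroup: the derived state is whichever differs from the outgroup's state, so for dermal ossicles the derived state is 'absent', and for the remaining characters it is 'present'.
dermal ossicles (derived state 'absent') is unique to Pachyura (autapomorphy; uninformative for grouping).
compound eyes: derived state 'present' in Helioodon and Pachyura only — synapomorphy for {Helioodon, Pachyura}.
Only Helioodon, Pachyura, and Scleryx show the derived state 'present' for tarsal claw bifid, supporting them as a clade.
four-chambered heart (derived state 'present') is unique to Pachyura (autapomorphy; uninformative for grouping).
Most parsimonious ingroup topology: ((Scleryx,(Helioodon,Pachyura)),Therion).
Therion is sister to the clade containing all other ingroup taxa, so it is the earliest-diverging (most basal) ingroup lineage.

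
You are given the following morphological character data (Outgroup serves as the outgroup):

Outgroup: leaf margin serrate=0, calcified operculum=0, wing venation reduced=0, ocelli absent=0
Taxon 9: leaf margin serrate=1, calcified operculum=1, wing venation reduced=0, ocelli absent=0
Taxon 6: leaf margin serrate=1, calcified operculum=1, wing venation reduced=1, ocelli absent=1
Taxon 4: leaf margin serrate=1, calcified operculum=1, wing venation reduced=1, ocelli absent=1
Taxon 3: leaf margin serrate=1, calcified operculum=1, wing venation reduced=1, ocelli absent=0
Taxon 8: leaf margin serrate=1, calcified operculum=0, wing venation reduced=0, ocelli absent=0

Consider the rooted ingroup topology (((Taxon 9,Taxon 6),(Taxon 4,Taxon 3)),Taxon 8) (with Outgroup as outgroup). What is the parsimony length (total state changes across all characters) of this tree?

Map each character onto (((Taxon 9,Taxon 6),(Taxon 4,Taxon 3)),Taxon 8) (rooted by Outgroup) and count the minimum state changes it requires (Fitch parsimony):
leaf margin serrate: 1; calcified operculum: 1; wing venation reduced: 2; ocelli absent: 2.
Total tree length = 6.

6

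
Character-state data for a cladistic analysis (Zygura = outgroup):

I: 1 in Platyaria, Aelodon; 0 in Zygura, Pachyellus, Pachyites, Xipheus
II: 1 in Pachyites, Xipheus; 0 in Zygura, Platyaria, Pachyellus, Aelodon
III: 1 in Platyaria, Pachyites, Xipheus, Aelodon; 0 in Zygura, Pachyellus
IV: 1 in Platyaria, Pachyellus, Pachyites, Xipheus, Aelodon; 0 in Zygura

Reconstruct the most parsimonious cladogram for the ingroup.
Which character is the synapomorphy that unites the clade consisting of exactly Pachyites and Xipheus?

II

The outgroup has state '0' for every character, so '1' is the derived state throughout.
I: derived state '1' in Aelodon and Platyaria only — synapomorphy for {Aelodon, Platyaria}.
Only Pachyites and Xipheus show the derived state '1' for II, supporting them as a clade.
III: derived state '1' in Aelodon, Pachyites, Platyaria, and Xipheus only — synapomorphy for {Aelodon, Pachyites, Platyaria, Xipheus}.
All ingroup taxa share the derived state '1' for IV; it defines the ingroup but does not resolve relationships within it.
Most parsimonious ingroup topology: (((Platyaria,Aelodon),(Pachyites,Xipheus)),Pachyellus).
The clade {Pachyites, Xipheus} is supported by II: its derived state '1' occurs in exactly those taxa and in no other taxon (including the outgroup).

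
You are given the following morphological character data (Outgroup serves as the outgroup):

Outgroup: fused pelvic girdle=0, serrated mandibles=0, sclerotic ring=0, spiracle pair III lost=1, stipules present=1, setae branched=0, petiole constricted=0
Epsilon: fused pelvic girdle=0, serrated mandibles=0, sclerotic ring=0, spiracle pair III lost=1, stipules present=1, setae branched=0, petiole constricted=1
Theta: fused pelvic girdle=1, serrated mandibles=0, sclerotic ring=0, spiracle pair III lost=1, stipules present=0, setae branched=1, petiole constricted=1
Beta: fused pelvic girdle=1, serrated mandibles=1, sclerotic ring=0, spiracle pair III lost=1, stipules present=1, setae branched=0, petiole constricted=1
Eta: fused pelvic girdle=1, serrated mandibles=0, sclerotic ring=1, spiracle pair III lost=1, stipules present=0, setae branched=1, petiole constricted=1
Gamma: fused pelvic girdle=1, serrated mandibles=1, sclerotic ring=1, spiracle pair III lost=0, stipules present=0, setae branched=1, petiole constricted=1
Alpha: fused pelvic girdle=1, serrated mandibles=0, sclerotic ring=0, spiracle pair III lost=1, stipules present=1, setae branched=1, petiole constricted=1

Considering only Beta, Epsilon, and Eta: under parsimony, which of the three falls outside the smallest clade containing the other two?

Epsilon

Character polarity is set by the outgroup: the derived state is whichever differs from the outgroup's state, so for spiracle pair III lost, stipules present the derived state is '0', and for the remaining characters it is '1'.
fused pelvic girdle: derived state '1' in Alpha, Beta, Eta, Gamma, and Theta only — synapomorphy for {Alpha, Beta, Eta, Gamma, Theta}.
serrated mandibles groups Beta and Gamma, which is incompatible with the clades supported by the remaining characters; treating it as convergent (homoplasy) costs fewer steps than any alternative tree.
sclerotic ring (derived state '1') is shared by Eta and Gamma — a synapomorphy uniting that clade.
spiracle pair III lost (derived state '0') is unique to Gamma (autapomorphy; uninformative for grouping).
Only Eta, Gamma, and Theta show the derived state '0' for stipules present, supporting them as a clade.
setae branched (derived state '1') is shared by Alpha, Eta, Gamma, and Theta — a synapomorphy uniting that clade.
All ingroup taxa share the derived state '1' for petiole constricted; it defines the ingroup but does not resolve relationships within it.
Most parsimonious ingroup topology: (Epsilon,(((Theta,(Eta,Gamma)),Alpha),Beta)).
Eta and Beta share a more recent common ancestor with each other than either does with Epsilon, so Epsilon is the least closely related of the three.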